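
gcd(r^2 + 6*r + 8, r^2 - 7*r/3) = 1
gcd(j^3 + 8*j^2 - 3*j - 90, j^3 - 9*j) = j - 3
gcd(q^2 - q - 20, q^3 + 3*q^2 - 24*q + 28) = 1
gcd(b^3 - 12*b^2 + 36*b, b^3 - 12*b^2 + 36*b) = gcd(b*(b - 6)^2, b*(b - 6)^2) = b^3 - 12*b^2 + 36*b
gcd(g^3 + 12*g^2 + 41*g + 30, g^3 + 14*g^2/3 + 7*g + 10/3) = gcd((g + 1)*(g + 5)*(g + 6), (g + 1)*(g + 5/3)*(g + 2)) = g + 1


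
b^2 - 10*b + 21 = (b - 7)*(b - 3)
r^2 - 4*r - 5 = (r - 5)*(r + 1)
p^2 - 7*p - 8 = (p - 8)*(p + 1)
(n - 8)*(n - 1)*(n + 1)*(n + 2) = n^4 - 6*n^3 - 17*n^2 + 6*n + 16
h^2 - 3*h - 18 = (h - 6)*(h + 3)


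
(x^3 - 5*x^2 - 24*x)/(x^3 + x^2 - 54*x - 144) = x/(x + 6)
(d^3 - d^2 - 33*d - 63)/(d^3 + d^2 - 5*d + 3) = (d^2 - 4*d - 21)/(d^2 - 2*d + 1)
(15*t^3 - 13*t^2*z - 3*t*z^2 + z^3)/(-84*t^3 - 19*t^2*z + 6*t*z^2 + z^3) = (5*t^2 - 6*t*z + z^2)/(-28*t^2 + 3*t*z + z^2)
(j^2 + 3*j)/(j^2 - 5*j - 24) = j/(j - 8)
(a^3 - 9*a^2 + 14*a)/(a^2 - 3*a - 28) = a*(a - 2)/(a + 4)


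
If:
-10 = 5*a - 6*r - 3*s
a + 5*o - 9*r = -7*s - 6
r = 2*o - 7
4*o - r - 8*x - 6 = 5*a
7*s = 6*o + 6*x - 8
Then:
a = 17819/2189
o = 15667/2189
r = 16011/2189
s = 4973/2189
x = -1263/398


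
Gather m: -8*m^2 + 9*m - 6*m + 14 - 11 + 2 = -8*m^2 + 3*m + 5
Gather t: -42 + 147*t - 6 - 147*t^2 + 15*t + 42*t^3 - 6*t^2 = 42*t^3 - 153*t^2 + 162*t - 48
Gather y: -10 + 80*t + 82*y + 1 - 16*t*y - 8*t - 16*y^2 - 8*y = 72*t - 16*y^2 + y*(74 - 16*t) - 9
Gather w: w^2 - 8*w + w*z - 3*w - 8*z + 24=w^2 + w*(z - 11) - 8*z + 24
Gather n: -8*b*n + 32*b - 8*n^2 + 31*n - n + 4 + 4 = 32*b - 8*n^2 + n*(30 - 8*b) + 8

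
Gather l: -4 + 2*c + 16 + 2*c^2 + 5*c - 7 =2*c^2 + 7*c + 5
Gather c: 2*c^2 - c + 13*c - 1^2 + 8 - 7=2*c^2 + 12*c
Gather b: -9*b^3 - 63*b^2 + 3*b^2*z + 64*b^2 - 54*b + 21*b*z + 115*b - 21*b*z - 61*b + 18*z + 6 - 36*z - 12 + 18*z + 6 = -9*b^3 + b^2*(3*z + 1)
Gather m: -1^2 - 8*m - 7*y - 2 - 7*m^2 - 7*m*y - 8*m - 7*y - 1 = -7*m^2 + m*(-7*y - 16) - 14*y - 4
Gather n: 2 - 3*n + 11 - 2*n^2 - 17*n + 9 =-2*n^2 - 20*n + 22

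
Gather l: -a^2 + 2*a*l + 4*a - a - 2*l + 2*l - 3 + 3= -a^2 + 2*a*l + 3*a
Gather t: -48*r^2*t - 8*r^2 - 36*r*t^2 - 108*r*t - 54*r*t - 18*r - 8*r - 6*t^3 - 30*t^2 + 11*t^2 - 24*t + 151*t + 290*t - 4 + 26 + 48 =-8*r^2 - 26*r - 6*t^3 + t^2*(-36*r - 19) + t*(-48*r^2 - 162*r + 417) + 70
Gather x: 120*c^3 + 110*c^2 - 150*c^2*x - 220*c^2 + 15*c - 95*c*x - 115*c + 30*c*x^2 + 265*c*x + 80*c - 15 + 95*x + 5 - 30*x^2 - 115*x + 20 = 120*c^3 - 110*c^2 - 20*c + x^2*(30*c - 30) + x*(-150*c^2 + 170*c - 20) + 10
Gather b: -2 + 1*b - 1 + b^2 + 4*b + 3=b^2 + 5*b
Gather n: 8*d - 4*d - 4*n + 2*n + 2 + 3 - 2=4*d - 2*n + 3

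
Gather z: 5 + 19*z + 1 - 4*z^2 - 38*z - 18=-4*z^2 - 19*z - 12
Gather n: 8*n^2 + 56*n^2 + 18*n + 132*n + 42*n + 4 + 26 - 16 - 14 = 64*n^2 + 192*n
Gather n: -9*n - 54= -9*n - 54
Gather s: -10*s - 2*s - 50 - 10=-12*s - 60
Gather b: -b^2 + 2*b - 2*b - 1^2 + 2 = 1 - b^2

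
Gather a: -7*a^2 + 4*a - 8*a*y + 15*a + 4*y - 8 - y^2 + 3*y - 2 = -7*a^2 + a*(19 - 8*y) - y^2 + 7*y - 10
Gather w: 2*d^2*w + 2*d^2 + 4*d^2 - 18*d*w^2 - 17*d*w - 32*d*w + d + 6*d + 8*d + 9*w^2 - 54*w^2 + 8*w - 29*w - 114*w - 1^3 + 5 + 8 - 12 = 6*d^2 + 15*d + w^2*(-18*d - 45) + w*(2*d^2 - 49*d - 135)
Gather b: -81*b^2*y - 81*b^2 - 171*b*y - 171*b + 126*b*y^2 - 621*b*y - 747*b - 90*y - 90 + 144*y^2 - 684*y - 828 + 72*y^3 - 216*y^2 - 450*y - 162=b^2*(-81*y - 81) + b*(126*y^2 - 792*y - 918) + 72*y^3 - 72*y^2 - 1224*y - 1080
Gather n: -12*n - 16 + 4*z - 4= -12*n + 4*z - 20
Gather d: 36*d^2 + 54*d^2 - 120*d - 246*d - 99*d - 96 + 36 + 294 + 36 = 90*d^2 - 465*d + 270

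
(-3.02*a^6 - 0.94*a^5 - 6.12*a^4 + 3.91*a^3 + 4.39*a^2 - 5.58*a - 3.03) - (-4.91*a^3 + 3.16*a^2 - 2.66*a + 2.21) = -3.02*a^6 - 0.94*a^5 - 6.12*a^4 + 8.82*a^3 + 1.23*a^2 - 2.92*a - 5.24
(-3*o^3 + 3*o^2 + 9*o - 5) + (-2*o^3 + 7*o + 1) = -5*o^3 + 3*o^2 + 16*o - 4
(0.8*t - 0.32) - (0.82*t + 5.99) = -0.0199999999999999*t - 6.31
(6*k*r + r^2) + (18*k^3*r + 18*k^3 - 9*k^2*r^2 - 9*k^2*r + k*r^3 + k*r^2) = 18*k^3*r + 18*k^3 - 9*k^2*r^2 - 9*k^2*r + k*r^3 + k*r^2 + 6*k*r + r^2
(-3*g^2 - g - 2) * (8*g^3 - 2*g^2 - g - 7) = -24*g^5 - 2*g^4 - 11*g^3 + 26*g^2 + 9*g + 14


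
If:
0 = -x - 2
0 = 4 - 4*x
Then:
No Solution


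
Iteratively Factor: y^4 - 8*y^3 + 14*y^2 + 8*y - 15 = (y - 3)*(y^3 - 5*y^2 - y + 5) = (y - 3)*(y - 1)*(y^2 - 4*y - 5) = (y - 3)*(y - 1)*(y + 1)*(y - 5)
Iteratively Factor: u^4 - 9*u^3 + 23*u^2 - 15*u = (u)*(u^3 - 9*u^2 + 23*u - 15) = u*(u - 1)*(u^2 - 8*u + 15) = u*(u - 5)*(u - 1)*(u - 3)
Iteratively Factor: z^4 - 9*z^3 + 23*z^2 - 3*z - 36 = (z + 1)*(z^3 - 10*z^2 + 33*z - 36) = (z - 4)*(z + 1)*(z^2 - 6*z + 9) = (z - 4)*(z - 3)*(z + 1)*(z - 3)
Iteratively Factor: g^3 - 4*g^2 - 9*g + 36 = (g - 3)*(g^2 - g - 12) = (g - 3)*(g + 3)*(g - 4)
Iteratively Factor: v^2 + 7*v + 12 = (v + 3)*(v + 4)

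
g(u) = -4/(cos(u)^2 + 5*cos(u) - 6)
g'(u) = -4*(2*sin(u)*cos(u) + 5*sin(u))/(cos(u)^2 + 5*cos(u) - 6)^2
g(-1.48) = 0.72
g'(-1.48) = 0.67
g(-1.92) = 0.53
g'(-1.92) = 0.28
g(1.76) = 0.58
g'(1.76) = -0.38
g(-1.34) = 0.83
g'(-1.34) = 0.92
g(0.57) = 3.70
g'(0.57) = -12.33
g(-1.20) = 0.99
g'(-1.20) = 1.30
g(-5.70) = 3.54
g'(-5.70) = -11.51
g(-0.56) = 3.82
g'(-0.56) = 13.00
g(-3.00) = 0.40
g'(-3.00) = 0.02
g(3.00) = 0.40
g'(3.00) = -0.02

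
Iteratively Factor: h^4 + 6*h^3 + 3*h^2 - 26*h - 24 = (h + 3)*(h^3 + 3*h^2 - 6*h - 8) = (h + 3)*(h + 4)*(h^2 - h - 2) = (h - 2)*(h + 3)*(h + 4)*(h + 1)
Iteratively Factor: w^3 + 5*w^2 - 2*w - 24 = (w + 3)*(w^2 + 2*w - 8) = (w - 2)*(w + 3)*(w + 4)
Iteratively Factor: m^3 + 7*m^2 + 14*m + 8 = (m + 2)*(m^2 + 5*m + 4) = (m + 1)*(m + 2)*(m + 4)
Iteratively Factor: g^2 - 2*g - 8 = (g - 4)*(g + 2)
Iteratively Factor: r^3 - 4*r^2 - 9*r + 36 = (r - 4)*(r^2 - 9) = (r - 4)*(r + 3)*(r - 3)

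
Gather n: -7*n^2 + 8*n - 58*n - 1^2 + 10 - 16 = -7*n^2 - 50*n - 7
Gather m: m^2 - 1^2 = m^2 - 1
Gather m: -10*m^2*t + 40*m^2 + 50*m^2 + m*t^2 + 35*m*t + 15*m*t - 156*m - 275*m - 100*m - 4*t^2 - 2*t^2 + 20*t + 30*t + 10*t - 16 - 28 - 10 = m^2*(90 - 10*t) + m*(t^2 + 50*t - 531) - 6*t^2 + 60*t - 54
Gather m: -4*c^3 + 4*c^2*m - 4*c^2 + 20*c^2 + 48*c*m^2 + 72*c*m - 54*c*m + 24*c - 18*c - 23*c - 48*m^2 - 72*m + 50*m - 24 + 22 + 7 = -4*c^3 + 16*c^2 - 17*c + m^2*(48*c - 48) + m*(4*c^2 + 18*c - 22) + 5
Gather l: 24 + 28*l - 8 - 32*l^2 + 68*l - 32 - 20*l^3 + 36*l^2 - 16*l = -20*l^3 + 4*l^2 + 80*l - 16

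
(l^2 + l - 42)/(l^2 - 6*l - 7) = (-l^2 - l + 42)/(-l^2 + 6*l + 7)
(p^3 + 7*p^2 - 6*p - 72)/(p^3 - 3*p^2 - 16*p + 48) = (p + 6)/(p - 4)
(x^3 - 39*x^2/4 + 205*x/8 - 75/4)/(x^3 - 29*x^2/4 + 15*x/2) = (x - 5/2)/x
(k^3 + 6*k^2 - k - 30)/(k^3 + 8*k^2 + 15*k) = (k - 2)/k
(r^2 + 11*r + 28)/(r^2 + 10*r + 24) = (r + 7)/(r + 6)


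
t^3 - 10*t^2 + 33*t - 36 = (t - 4)*(t - 3)^2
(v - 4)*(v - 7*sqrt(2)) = v^2 - 7*sqrt(2)*v - 4*v + 28*sqrt(2)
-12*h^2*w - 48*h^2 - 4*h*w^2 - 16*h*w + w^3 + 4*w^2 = (-6*h + w)*(2*h + w)*(w + 4)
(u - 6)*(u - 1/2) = u^2 - 13*u/2 + 3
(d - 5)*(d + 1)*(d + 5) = d^3 + d^2 - 25*d - 25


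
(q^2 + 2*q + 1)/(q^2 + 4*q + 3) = (q + 1)/(q + 3)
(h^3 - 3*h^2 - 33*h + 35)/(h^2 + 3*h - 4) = (h^2 - 2*h - 35)/(h + 4)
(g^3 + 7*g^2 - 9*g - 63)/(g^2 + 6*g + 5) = (g^3 + 7*g^2 - 9*g - 63)/(g^2 + 6*g + 5)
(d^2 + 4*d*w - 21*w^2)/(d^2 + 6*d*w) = (d^2 + 4*d*w - 21*w^2)/(d*(d + 6*w))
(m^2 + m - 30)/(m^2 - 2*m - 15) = (m + 6)/(m + 3)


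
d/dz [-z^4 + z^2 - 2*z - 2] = -4*z^3 + 2*z - 2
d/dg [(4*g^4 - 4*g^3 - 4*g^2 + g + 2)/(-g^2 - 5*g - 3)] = (-8*g^5 - 56*g^4 - 8*g^3 + 57*g^2 + 28*g + 7)/(g^4 + 10*g^3 + 31*g^2 + 30*g + 9)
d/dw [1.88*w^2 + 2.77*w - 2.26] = 3.76*w + 2.77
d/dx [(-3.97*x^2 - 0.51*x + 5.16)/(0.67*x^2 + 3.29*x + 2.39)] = (-12.7196*x^2 - 25.891*x - 18.1953)/(0.4489*x^4 + 4.4086*x^3 + 14.0267*x^2 + 15.7262*x + 5.7121)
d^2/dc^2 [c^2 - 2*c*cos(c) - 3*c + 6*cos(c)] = 2*c*cos(c) + 4*sin(c) - 6*cos(c) + 2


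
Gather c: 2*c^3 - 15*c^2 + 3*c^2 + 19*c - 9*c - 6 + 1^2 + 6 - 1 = 2*c^3 - 12*c^2 + 10*c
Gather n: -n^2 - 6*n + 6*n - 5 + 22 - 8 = 9 - n^2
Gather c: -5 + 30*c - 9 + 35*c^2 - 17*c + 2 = 35*c^2 + 13*c - 12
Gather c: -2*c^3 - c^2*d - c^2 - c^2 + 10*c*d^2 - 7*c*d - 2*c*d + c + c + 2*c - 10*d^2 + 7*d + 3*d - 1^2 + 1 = -2*c^3 + c^2*(-d - 2) + c*(10*d^2 - 9*d + 4) - 10*d^2 + 10*d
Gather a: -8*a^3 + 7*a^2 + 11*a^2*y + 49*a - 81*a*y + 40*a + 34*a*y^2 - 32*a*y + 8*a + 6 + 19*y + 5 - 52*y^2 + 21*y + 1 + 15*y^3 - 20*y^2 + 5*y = -8*a^3 + a^2*(11*y + 7) + a*(34*y^2 - 113*y + 97) + 15*y^3 - 72*y^2 + 45*y + 12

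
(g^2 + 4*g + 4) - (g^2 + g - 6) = 3*g + 10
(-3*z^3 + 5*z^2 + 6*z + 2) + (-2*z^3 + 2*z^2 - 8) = -5*z^3 + 7*z^2 + 6*z - 6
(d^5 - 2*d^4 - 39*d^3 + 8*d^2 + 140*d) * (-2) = -2*d^5 + 4*d^4 + 78*d^3 - 16*d^2 - 280*d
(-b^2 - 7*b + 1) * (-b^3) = b^5 + 7*b^4 - b^3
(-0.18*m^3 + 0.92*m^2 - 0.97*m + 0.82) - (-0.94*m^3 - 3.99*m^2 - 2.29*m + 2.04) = 0.76*m^3 + 4.91*m^2 + 1.32*m - 1.22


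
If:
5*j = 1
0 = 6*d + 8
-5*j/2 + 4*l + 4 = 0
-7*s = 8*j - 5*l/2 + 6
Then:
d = -4/3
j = 1/5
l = -7/8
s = -783/560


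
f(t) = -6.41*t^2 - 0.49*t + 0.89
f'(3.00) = -38.95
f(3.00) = -58.27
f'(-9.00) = 114.89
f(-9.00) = -513.91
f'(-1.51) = 18.87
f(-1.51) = -12.99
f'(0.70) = -9.46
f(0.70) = -2.59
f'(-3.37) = 42.71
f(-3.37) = -70.26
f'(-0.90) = 11.05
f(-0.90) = -3.86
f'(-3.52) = 44.64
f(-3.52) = -76.81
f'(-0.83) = 10.15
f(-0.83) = -3.12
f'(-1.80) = 22.59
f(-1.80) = -19.00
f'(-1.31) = 16.30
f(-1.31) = -9.47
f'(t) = -12.82*t - 0.49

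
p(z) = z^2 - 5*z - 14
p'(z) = 2*z - 5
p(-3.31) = 13.51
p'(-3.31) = -11.62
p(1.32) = -18.86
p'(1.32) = -2.36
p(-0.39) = -11.90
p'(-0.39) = -5.78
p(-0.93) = -8.49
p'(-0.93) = -6.86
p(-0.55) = -10.95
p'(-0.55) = -6.10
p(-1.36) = -5.35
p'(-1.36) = -7.72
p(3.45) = -19.35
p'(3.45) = 1.90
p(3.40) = -19.44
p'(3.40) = 1.80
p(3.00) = -20.00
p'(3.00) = 1.00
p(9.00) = 22.00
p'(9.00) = 13.00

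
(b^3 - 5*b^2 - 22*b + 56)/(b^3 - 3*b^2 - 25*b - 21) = (b^2 + 2*b - 8)/(b^2 + 4*b + 3)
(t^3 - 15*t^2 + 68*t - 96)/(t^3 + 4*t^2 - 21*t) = (t^2 - 12*t + 32)/(t*(t + 7))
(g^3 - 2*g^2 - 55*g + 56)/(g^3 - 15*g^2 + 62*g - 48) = (g + 7)/(g - 6)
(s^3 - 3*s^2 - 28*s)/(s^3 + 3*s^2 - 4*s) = (s - 7)/(s - 1)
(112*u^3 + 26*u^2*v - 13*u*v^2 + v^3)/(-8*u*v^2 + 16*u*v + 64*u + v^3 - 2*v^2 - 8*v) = (-14*u^2 - 5*u*v + v^2)/(v^2 - 2*v - 8)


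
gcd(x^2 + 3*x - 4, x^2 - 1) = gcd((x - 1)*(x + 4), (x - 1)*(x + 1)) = x - 1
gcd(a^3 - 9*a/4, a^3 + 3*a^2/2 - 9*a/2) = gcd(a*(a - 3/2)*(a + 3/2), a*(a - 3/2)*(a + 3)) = a^2 - 3*a/2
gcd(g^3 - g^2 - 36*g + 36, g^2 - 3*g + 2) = g - 1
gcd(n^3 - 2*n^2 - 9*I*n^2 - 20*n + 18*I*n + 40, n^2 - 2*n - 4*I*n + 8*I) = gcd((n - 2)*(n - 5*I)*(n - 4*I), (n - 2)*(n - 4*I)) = n^2 + n*(-2 - 4*I) + 8*I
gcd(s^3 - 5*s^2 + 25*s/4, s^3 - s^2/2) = s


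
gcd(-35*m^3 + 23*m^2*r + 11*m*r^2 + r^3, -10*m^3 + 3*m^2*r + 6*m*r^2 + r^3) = -5*m^2 + 4*m*r + r^2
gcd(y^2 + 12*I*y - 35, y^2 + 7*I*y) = y + 7*I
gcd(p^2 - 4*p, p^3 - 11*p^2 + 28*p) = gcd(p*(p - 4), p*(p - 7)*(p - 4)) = p^2 - 4*p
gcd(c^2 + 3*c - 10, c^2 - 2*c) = c - 2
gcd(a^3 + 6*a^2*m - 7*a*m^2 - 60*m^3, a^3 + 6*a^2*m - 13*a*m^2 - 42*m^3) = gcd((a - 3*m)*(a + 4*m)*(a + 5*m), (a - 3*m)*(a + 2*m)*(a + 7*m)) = a - 3*m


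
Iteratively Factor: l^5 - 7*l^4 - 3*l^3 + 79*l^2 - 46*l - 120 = (l + 3)*(l^4 - 10*l^3 + 27*l^2 - 2*l - 40) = (l - 2)*(l + 3)*(l^3 - 8*l^2 + 11*l + 20) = (l - 4)*(l - 2)*(l + 3)*(l^2 - 4*l - 5) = (l - 5)*(l - 4)*(l - 2)*(l + 3)*(l + 1)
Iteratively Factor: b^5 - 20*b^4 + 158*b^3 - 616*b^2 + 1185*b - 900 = (b - 4)*(b^4 - 16*b^3 + 94*b^2 - 240*b + 225) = (b - 4)*(b - 3)*(b^3 - 13*b^2 + 55*b - 75) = (b - 5)*(b - 4)*(b - 3)*(b^2 - 8*b + 15) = (b - 5)^2*(b - 4)*(b - 3)*(b - 3)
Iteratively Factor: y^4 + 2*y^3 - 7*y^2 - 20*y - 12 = (y + 1)*(y^3 + y^2 - 8*y - 12) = (y - 3)*(y + 1)*(y^2 + 4*y + 4) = (y - 3)*(y + 1)*(y + 2)*(y + 2)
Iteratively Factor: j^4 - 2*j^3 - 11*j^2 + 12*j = (j - 4)*(j^3 + 2*j^2 - 3*j) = (j - 4)*(j - 1)*(j^2 + 3*j) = j*(j - 4)*(j - 1)*(j + 3)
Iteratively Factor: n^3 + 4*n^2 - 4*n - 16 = (n - 2)*(n^2 + 6*n + 8) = (n - 2)*(n + 4)*(n + 2)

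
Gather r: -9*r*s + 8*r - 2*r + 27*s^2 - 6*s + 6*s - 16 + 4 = r*(6 - 9*s) + 27*s^2 - 12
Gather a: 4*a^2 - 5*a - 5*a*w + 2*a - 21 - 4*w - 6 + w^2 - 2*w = 4*a^2 + a*(-5*w - 3) + w^2 - 6*w - 27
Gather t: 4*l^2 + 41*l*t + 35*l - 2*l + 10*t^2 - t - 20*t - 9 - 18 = 4*l^2 + 33*l + 10*t^2 + t*(41*l - 21) - 27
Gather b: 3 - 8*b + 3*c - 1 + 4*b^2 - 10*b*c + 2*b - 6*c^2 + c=4*b^2 + b*(-10*c - 6) - 6*c^2 + 4*c + 2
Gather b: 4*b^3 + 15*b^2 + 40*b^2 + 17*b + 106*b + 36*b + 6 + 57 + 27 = 4*b^3 + 55*b^2 + 159*b + 90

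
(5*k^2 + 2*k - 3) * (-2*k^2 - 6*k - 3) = -10*k^4 - 34*k^3 - 21*k^2 + 12*k + 9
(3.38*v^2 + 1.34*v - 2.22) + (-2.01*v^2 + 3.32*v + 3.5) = 1.37*v^2 + 4.66*v + 1.28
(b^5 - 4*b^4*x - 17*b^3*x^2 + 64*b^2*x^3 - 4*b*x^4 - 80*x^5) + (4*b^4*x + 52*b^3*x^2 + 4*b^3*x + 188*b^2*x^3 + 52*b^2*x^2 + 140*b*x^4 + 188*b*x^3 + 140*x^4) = b^5 + 35*b^3*x^2 + 4*b^3*x + 252*b^2*x^3 + 52*b^2*x^2 + 136*b*x^4 + 188*b*x^3 - 80*x^5 + 140*x^4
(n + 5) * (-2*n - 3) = -2*n^2 - 13*n - 15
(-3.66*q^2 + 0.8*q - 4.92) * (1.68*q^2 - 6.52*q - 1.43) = -6.1488*q^4 + 25.2072*q^3 - 8.2478*q^2 + 30.9344*q + 7.0356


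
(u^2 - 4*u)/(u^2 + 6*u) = (u - 4)/(u + 6)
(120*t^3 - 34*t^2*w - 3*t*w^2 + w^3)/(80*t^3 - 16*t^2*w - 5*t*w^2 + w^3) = (6*t + w)/(4*t + w)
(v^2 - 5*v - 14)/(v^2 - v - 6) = (v - 7)/(v - 3)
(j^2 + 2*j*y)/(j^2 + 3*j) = (j + 2*y)/(j + 3)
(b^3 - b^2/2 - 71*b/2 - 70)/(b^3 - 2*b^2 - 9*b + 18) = (2*b^3 - b^2 - 71*b - 140)/(2*(b^3 - 2*b^2 - 9*b + 18))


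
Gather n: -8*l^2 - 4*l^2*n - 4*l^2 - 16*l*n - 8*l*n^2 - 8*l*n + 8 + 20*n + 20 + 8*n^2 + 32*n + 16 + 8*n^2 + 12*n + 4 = -12*l^2 + n^2*(16 - 8*l) + n*(-4*l^2 - 24*l + 64) + 48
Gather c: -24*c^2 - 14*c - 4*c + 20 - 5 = -24*c^2 - 18*c + 15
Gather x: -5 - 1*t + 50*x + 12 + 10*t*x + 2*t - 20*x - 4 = t + x*(10*t + 30) + 3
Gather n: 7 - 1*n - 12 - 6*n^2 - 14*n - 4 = -6*n^2 - 15*n - 9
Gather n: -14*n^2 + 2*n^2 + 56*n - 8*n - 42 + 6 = -12*n^2 + 48*n - 36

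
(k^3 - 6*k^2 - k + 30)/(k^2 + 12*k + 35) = (k^3 - 6*k^2 - k + 30)/(k^2 + 12*k + 35)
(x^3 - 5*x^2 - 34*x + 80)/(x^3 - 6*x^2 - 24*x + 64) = (x + 5)/(x + 4)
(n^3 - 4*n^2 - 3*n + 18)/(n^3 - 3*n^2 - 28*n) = (-n^3 + 4*n^2 + 3*n - 18)/(n*(-n^2 + 3*n + 28))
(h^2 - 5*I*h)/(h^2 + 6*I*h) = (h - 5*I)/(h + 6*I)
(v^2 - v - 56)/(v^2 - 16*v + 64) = (v + 7)/(v - 8)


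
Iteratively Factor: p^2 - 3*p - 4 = (p - 4)*(p + 1)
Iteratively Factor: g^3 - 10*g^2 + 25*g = (g - 5)*(g^2 - 5*g) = g*(g - 5)*(g - 5)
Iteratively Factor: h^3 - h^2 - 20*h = (h)*(h^2 - h - 20) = h*(h - 5)*(h + 4)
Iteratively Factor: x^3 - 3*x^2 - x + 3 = (x - 3)*(x^2 - 1) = (x - 3)*(x + 1)*(x - 1)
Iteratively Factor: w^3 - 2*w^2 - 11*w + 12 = (w + 3)*(w^2 - 5*w + 4) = (w - 1)*(w + 3)*(w - 4)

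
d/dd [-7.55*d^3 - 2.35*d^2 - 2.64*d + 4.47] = -22.65*d^2 - 4.7*d - 2.64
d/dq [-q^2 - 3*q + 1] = -2*q - 3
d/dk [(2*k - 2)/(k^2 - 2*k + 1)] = -2/(k^2 - 2*k + 1)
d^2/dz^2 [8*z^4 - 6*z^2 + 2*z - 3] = 96*z^2 - 12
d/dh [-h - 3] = -1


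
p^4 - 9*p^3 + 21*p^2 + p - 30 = (p - 5)*(p - 3)*(p - 2)*(p + 1)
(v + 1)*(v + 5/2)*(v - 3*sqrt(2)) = v^3 - 3*sqrt(2)*v^2 + 7*v^2/2 - 21*sqrt(2)*v/2 + 5*v/2 - 15*sqrt(2)/2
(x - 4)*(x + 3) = x^2 - x - 12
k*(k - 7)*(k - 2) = k^3 - 9*k^2 + 14*k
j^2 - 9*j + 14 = (j - 7)*(j - 2)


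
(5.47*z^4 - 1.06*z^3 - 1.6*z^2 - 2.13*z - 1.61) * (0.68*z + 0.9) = 3.7196*z^5 + 4.2022*z^4 - 2.042*z^3 - 2.8884*z^2 - 3.0118*z - 1.449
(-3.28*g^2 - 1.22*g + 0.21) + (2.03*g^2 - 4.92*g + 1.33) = -1.25*g^2 - 6.14*g + 1.54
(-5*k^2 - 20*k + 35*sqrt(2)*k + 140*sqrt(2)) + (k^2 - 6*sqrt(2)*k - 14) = -4*k^2 - 20*k + 29*sqrt(2)*k - 14 + 140*sqrt(2)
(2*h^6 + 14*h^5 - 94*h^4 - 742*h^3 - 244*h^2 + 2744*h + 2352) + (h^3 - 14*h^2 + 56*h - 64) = 2*h^6 + 14*h^5 - 94*h^4 - 741*h^3 - 258*h^2 + 2800*h + 2288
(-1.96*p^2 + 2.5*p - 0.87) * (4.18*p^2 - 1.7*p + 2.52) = -8.1928*p^4 + 13.782*p^3 - 12.8258*p^2 + 7.779*p - 2.1924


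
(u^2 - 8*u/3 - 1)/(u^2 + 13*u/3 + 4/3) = (u - 3)/(u + 4)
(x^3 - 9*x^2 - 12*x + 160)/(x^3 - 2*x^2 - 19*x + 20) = (x - 8)/(x - 1)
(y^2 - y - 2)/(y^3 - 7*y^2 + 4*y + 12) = 1/(y - 6)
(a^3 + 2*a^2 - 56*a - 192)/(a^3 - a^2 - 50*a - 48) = (a + 4)/(a + 1)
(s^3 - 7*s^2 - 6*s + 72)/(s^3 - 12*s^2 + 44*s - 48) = (s + 3)/(s - 2)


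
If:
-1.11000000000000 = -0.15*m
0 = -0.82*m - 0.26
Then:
No Solution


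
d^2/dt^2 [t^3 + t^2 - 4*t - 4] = 6*t + 2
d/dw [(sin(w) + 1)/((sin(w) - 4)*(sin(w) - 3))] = (-2*sin(w) + cos(w)^2 + 18)*cos(w)/((sin(w) - 4)^2*(sin(w) - 3)^2)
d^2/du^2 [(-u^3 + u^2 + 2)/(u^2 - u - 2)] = 4*(-u^3 + 3*u^2 - 9*u + 5)/(u^6 - 3*u^5 - 3*u^4 + 11*u^3 + 6*u^2 - 12*u - 8)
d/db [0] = 0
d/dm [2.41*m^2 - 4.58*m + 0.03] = 4.82*m - 4.58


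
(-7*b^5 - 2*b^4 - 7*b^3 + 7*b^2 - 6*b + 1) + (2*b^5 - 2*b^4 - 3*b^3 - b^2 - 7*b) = -5*b^5 - 4*b^4 - 10*b^3 + 6*b^2 - 13*b + 1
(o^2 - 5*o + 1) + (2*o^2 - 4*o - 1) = 3*o^2 - 9*o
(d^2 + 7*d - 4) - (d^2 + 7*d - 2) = -2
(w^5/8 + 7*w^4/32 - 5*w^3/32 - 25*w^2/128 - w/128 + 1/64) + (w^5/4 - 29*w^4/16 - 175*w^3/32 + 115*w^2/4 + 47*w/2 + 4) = 3*w^5/8 - 51*w^4/32 - 45*w^3/8 + 3655*w^2/128 + 3007*w/128 + 257/64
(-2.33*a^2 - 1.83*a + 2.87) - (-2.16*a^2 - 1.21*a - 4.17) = -0.17*a^2 - 0.62*a + 7.04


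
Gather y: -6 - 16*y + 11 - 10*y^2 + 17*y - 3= -10*y^2 + y + 2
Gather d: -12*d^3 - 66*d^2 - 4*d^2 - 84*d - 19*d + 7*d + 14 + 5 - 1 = -12*d^3 - 70*d^2 - 96*d + 18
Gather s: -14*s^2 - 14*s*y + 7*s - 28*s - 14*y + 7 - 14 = -14*s^2 + s*(-14*y - 21) - 14*y - 7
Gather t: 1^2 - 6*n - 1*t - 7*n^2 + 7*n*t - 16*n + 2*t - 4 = -7*n^2 - 22*n + t*(7*n + 1) - 3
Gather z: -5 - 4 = -9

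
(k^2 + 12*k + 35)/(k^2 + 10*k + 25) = (k + 7)/(k + 5)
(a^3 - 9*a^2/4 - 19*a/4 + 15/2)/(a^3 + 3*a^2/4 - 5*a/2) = (a - 3)/a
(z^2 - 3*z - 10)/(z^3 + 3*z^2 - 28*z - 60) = 1/(z + 6)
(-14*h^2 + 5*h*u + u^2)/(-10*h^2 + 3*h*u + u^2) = (7*h + u)/(5*h + u)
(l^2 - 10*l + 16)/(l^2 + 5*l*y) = (l^2 - 10*l + 16)/(l*(l + 5*y))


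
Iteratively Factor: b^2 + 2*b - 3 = (b + 3)*(b - 1)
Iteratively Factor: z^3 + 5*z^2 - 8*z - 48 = (z + 4)*(z^2 + z - 12) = (z - 3)*(z + 4)*(z + 4)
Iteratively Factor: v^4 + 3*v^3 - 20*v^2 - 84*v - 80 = (v + 2)*(v^3 + v^2 - 22*v - 40) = (v + 2)*(v + 4)*(v^2 - 3*v - 10) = (v - 5)*(v + 2)*(v + 4)*(v + 2)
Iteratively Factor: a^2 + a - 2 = (a + 2)*(a - 1)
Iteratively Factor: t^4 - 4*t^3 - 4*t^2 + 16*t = (t)*(t^3 - 4*t^2 - 4*t + 16) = t*(t + 2)*(t^2 - 6*t + 8) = t*(t - 4)*(t + 2)*(t - 2)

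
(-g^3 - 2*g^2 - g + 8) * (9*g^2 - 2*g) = -9*g^5 - 16*g^4 - 5*g^3 + 74*g^2 - 16*g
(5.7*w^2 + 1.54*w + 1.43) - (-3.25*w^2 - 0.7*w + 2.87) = 8.95*w^2 + 2.24*w - 1.44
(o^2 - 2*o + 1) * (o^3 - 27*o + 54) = o^5 - 2*o^4 - 26*o^3 + 108*o^2 - 135*o + 54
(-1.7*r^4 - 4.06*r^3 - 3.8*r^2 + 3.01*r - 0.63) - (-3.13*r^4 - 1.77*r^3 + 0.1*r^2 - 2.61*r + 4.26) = 1.43*r^4 - 2.29*r^3 - 3.9*r^2 + 5.62*r - 4.89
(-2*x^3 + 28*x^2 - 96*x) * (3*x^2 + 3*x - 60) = -6*x^5 + 78*x^4 - 84*x^3 - 1968*x^2 + 5760*x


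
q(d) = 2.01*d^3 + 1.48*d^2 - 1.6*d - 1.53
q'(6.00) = 233.24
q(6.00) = 476.31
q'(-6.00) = 197.72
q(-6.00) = -372.81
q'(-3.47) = 60.74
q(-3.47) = -62.14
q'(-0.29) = -1.95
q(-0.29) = -0.99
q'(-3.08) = 46.49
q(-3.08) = -41.29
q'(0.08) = -1.32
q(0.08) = -1.65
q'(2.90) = 57.70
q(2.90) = 55.30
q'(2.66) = 48.94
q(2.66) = 42.52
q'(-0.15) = -1.91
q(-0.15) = -1.26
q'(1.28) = 12.07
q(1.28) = 3.06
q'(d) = 6.03*d^2 + 2.96*d - 1.6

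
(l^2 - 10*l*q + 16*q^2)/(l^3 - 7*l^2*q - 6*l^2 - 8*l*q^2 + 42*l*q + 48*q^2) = (l - 2*q)/(l^2 + l*q - 6*l - 6*q)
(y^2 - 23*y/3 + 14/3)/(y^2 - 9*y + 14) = (y - 2/3)/(y - 2)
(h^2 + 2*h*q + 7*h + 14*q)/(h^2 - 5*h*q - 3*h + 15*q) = (h^2 + 2*h*q + 7*h + 14*q)/(h^2 - 5*h*q - 3*h + 15*q)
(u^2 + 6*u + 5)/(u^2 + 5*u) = (u + 1)/u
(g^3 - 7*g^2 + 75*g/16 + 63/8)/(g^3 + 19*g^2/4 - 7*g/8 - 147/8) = (4*g^2 - 21*g - 18)/(2*(2*g^2 + 13*g + 21))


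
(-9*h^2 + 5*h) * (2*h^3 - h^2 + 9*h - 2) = -18*h^5 + 19*h^4 - 86*h^3 + 63*h^2 - 10*h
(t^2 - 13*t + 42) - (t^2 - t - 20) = 62 - 12*t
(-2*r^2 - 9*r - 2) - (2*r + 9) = -2*r^2 - 11*r - 11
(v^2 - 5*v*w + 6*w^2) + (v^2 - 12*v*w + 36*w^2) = 2*v^2 - 17*v*w + 42*w^2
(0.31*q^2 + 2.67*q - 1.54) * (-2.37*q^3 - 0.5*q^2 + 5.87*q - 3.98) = -0.7347*q^5 - 6.4829*q^4 + 4.1345*q^3 + 15.2091*q^2 - 19.6664*q + 6.1292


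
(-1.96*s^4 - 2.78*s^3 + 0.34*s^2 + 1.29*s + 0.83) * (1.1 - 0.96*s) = 1.8816*s^5 + 0.512799999999999*s^4 - 3.3844*s^3 - 0.8644*s^2 + 0.6222*s + 0.913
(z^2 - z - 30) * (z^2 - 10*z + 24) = z^4 - 11*z^3 + 4*z^2 + 276*z - 720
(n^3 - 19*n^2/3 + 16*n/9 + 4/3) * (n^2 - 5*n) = n^5 - 34*n^4/3 + 301*n^3/9 - 68*n^2/9 - 20*n/3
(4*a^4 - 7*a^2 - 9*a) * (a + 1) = 4*a^5 + 4*a^4 - 7*a^3 - 16*a^2 - 9*a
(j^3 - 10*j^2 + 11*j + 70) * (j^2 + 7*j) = j^5 - 3*j^4 - 59*j^3 + 147*j^2 + 490*j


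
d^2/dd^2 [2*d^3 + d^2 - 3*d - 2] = 12*d + 2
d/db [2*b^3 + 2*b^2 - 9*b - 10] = 6*b^2 + 4*b - 9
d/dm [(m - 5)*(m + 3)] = 2*m - 2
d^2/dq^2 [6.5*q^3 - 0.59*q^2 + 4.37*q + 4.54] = 39.0*q - 1.18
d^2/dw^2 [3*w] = 0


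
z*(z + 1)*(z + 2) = z^3 + 3*z^2 + 2*z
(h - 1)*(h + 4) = h^2 + 3*h - 4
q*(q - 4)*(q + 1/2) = q^3 - 7*q^2/2 - 2*q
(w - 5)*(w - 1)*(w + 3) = w^3 - 3*w^2 - 13*w + 15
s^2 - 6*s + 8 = (s - 4)*(s - 2)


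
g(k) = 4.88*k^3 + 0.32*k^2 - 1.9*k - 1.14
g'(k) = 14.64*k^2 + 0.64*k - 1.9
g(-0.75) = -1.59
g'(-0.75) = 5.86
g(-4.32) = -380.39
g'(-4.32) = 268.55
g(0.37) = -1.55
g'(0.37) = 0.34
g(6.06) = 1085.12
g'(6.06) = 539.61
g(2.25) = 51.79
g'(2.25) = 73.66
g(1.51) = 13.52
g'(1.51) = 32.45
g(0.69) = -0.70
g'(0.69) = 5.51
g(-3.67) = -231.08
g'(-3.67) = 192.94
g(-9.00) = -3515.64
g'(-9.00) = 1178.18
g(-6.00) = -1032.30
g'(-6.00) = 521.30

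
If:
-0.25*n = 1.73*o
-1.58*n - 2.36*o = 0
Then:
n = 0.00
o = 0.00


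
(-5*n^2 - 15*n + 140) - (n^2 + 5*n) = -6*n^2 - 20*n + 140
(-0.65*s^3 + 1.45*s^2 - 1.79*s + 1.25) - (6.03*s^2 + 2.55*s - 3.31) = -0.65*s^3 - 4.58*s^2 - 4.34*s + 4.56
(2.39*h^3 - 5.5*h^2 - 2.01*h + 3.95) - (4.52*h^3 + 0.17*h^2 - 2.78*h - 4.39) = -2.13*h^3 - 5.67*h^2 + 0.77*h + 8.34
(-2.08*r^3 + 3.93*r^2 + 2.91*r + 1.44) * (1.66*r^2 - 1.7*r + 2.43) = -3.4528*r^5 + 10.0598*r^4 - 6.9048*r^3 + 6.9933*r^2 + 4.6233*r + 3.4992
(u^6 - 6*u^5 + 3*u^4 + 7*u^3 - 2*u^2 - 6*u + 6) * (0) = 0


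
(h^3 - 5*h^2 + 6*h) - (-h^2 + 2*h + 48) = h^3 - 4*h^2 + 4*h - 48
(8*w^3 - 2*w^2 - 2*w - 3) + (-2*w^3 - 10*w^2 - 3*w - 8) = 6*w^3 - 12*w^2 - 5*w - 11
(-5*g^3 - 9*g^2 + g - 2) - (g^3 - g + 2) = -6*g^3 - 9*g^2 + 2*g - 4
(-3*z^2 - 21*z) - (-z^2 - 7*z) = -2*z^2 - 14*z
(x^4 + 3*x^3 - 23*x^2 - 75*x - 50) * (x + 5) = x^5 + 8*x^4 - 8*x^3 - 190*x^2 - 425*x - 250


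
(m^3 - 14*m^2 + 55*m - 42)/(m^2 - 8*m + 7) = m - 6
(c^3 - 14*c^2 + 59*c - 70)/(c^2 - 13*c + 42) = (c^2 - 7*c + 10)/(c - 6)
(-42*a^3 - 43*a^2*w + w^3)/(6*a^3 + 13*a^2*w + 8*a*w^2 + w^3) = (-7*a + w)/(a + w)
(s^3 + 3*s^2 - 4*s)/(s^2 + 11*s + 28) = s*(s - 1)/(s + 7)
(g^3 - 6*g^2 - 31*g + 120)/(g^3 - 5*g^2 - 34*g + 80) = (g - 3)/(g - 2)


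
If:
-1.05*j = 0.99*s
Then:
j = -0.942857142857143*s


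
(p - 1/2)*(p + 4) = p^2 + 7*p/2 - 2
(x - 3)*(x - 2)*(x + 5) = x^3 - 19*x + 30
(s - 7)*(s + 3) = s^2 - 4*s - 21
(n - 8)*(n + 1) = n^2 - 7*n - 8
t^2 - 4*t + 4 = (t - 2)^2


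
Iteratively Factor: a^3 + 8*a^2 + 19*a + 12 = (a + 3)*(a^2 + 5*a + 4) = (a + 3)*(a + 4)*(a + 1)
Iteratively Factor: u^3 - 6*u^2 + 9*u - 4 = (u - 1)*(u^2 - 5*u + 4) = (u - 4)*(u - 1)*(u - 1)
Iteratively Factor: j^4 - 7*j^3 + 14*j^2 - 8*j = (j - 2)*(j^3 - 5*j^2 + 4*j) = (j - 2)*(j - 1)*(j^2 - 4*j) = j*(j - 2)*(j - 1)*(j - 4)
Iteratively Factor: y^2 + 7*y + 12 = (y + 4)*(y + 3)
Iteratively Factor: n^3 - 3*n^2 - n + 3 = (n - 1)*(n^2 - 2*n - 3) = (n - 3)*(n - 1)*(n + 1)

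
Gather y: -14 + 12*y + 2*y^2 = 2*y^2 + 12*y - 14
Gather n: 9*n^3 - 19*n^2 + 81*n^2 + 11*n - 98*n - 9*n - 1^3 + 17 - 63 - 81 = 9*n^3 + 62*n^2 - 96*n - 128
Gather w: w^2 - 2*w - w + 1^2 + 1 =w^2 - 3*w + 2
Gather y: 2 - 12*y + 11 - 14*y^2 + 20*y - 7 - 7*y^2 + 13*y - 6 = -21*y^2 + 21*y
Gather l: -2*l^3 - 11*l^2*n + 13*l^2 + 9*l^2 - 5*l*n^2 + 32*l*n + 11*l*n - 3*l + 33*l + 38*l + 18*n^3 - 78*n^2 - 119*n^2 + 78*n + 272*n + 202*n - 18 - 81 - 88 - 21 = -2*l^3 + l^2*(22 - 11*n) + l*(-5*n^2 + 43*n + 68) + 18*n^3 - 197*n^2 + 552*n - 208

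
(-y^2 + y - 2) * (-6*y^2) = 6*y^4 - 6*y^3 + 12*y^2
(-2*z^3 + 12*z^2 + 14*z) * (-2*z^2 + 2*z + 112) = 4*z^5 - 28*z^4 - 228*z^3 + 1372*z^2 + 1568*z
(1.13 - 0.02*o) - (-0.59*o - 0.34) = 0.57*o + 1.47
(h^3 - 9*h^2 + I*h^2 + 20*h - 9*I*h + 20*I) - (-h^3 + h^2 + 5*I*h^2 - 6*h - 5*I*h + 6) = 2*h^3 - 10*h^2 - 4*I*h^2 + 26*h - 4*I*h - 6 + 20*I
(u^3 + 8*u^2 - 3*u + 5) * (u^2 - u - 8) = u^5 + 7*u^4 - 19*u^3 - 56*u^2 + 19*u - 40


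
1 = 1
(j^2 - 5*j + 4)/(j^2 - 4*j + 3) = (j - 4)/(j - 3)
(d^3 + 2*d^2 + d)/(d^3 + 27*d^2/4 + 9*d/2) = 4*(d^2 + 2*d + 1)/(4*d^2 + 27*d + 18)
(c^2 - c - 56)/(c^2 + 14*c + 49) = (c - 8)/(c + 7)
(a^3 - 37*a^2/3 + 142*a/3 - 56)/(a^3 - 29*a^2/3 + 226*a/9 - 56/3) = 3*(a - 4)/(3*a - 4)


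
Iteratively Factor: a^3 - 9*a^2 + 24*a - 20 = (a - 5)*(a^2 - 4*a + 4) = (a - 5)*(a - 2)*(a - 2)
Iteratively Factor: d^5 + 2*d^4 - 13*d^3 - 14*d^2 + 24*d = (d - 3)*(d^4 + 5*d^3 + 2*d^2 - 8*d) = d*(d - 3)*(d^3 + 5*d^2 + 2*d - 8) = d*(d - 3)*(d + 4)*(d^2 + d - 2) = d*(d - 3)*(d + 2)*(d + 4)*(d - 1)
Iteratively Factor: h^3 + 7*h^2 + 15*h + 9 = (h + 3)*(h^2 + 4*h + 3) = (h + 3)^2*(h + 1)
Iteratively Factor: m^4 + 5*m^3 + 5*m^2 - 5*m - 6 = (m + 1)*(m^3 + 4*m^2 + m - 6) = (m + 1)*(m + 2)*(m^2 + 2*m - 3) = (m - 1)*(m + 1)*(m + 2)*(m + 3)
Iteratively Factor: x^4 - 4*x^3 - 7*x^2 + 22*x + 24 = (x - 4)*(x^3 - 7*x - 6) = (x - 4)*(x + 1)*(x^2 - x - 6) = (x - 4)*(x + 1)*(x + 2)*(x - 3)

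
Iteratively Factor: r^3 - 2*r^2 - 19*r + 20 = (r + 4)*(r^2 - 6*r + 5) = (r - 1)*(r + 4)*(r - 5)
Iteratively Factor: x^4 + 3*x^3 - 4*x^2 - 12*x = (x - 2)*(x^3 + 5*x^2 + 6*x) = x*(x - 2)*(x^2 + 5*x + 6) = x*(x - 2)*(x + 3)*(x + 2)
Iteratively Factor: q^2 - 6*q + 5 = (q - 5)*(q - 1)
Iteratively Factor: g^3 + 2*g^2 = (g + 2)*(g^2) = g*(g + 2)*(g)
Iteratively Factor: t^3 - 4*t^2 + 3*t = (t - 3)*(t^2 - t) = t*(t - 3)*(t - 1)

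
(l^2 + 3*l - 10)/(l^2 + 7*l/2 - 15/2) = 2*(l - 2)/(2*l - 3)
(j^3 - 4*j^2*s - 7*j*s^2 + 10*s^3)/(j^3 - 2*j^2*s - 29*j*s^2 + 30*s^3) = (-j^2 + 3*j*s + 10*s^2)/(-j^2 + j*s + 30*s^2)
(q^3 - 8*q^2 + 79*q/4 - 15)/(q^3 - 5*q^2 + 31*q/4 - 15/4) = (q - 4)/(q - 1)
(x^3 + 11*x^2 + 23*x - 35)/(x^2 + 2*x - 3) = (x^2 + 12*x + 35)/(x + 3)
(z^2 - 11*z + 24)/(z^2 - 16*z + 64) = (z - 3)/(z - 8)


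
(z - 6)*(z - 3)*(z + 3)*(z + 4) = z^4 - 2*z^3 - 33*z^2 + 18*z + 216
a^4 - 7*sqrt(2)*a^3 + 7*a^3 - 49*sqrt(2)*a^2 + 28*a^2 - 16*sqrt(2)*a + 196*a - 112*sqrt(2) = (a + 7)*(a - 4*sqrt(2))*(a - 2*sqrt(2))*(a - sqrt(2))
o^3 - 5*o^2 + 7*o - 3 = (o - 3)*(o - 1)^2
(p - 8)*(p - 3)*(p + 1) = p^3 - 10*p^2 + 13*p + 24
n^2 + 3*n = n*(n + 3)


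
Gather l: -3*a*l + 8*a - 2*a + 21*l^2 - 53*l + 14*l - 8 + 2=6*a + 21*l^2 + l*(-3*a - 39) - 6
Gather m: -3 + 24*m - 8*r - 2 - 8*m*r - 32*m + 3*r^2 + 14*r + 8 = m*(-8*r - 8) + 3*r^2 + 6*r + 3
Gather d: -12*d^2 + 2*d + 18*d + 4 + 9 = -12*d^2 + 20*d + 13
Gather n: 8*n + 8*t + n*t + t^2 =n*(t + 8) + t^2 + 8*t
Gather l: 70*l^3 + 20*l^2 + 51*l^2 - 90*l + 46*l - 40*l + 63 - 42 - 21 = 70*l^3 + 71*l^2 - 84*l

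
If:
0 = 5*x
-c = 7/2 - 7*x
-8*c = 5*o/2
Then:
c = -7/2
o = 56/5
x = 0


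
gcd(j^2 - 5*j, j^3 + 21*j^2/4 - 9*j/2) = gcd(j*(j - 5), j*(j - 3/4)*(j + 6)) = j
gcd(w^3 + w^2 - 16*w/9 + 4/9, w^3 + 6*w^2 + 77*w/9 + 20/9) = 1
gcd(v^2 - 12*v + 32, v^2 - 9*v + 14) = 1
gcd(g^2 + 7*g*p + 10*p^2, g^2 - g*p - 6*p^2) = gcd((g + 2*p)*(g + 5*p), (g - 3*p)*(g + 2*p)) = g + 2*p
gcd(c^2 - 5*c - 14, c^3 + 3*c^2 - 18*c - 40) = c + 2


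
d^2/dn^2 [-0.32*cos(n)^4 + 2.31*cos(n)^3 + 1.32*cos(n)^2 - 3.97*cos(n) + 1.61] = 5.12*cos(n)^4 - 20.79*cos(n)^3 - 9.12*cos(n)^2 + 17.83*cos(n) + 2.64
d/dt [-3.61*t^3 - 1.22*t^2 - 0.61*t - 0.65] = -10.83*t^2 - 2.44*t - 0.61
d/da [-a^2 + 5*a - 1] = 5 - 2*a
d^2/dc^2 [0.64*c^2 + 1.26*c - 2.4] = 1.28000000000000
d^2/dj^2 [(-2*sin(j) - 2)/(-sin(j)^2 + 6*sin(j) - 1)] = 2*(-sin(j)^5 - 10*sin(j)^4 + 26*sin(j)^3 - 32*sin(j)^2 - 49*sin(j) + 82)/(sin(j)^2 - 6*sin(j) + 1)^3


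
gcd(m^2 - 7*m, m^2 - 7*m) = m^2 - 7*m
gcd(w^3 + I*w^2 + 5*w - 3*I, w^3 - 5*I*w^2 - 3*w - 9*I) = 1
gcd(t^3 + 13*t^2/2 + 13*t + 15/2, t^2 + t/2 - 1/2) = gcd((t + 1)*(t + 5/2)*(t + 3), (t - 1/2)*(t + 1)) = t + 1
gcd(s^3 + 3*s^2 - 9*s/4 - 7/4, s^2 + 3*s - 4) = s - 1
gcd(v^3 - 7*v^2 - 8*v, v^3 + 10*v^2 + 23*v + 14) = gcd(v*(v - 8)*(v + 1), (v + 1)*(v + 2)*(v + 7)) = v + 1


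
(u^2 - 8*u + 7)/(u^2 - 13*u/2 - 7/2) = 2*(u - 1)/(2*u + 1)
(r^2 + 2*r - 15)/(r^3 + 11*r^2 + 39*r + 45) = (r - 3)/(r^2 + 6*r + 9)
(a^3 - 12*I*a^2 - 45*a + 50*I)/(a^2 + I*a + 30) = (a^2 - 7*I*a - 10)/(a + 6*I)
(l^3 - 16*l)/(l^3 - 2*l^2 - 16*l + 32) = l/(l - 2)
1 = 1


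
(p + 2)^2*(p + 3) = p^3 + 7*p^2 + 16*p + 12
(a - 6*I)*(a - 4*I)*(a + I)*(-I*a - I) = -I*a^4 - 9*a^3 - I*a^3 - 9*a^2 + 14*I*a^2 - 24*a + 14*I*a - 24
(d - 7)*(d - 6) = d^2 - 13*d + 42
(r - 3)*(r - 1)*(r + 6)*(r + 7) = r^4 + 9*r^3 - 7*r^2 - 129*r + 126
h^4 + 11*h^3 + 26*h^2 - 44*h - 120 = (h - 2)*(h + 2)*(h + 5)*(h + 6)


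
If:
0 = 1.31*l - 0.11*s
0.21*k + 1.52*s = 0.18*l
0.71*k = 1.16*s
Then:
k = 0.00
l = 0.00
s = 0.00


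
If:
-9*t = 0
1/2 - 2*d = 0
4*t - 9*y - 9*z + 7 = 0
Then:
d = 1/4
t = 0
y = 7/9 - z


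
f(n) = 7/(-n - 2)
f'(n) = 7/(-n - 2)^2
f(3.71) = -1.23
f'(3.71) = 0.21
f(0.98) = -2.35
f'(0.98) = 0.79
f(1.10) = -2.26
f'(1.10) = 0.73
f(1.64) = -1.92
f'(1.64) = 0.53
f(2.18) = -1.67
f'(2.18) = 0.40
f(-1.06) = -7.45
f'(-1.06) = 7.92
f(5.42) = -0.94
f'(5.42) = 0.13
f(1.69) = -1.90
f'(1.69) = 0.51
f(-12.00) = 0.70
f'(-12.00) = 0.07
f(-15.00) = 0.54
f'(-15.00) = 0.04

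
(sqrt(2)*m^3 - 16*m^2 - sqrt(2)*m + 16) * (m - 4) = sqrt(2)*m^4 - 16*m^3 - 4*sqrt(2)*m^3 - sqrt(2)*m^2 + 64*m^2 + 4*sqrt(2)*m + 16*m - 64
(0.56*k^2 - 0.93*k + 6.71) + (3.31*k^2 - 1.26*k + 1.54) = 3.87*k^2 - 2.19*k + 8.25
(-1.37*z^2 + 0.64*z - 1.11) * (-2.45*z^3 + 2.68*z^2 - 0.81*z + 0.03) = 3.3565*z^5 - 5.2396*z^4 + 5.5444*z^3 - 3.5343*z^2 + 0.9183*z - 0.0333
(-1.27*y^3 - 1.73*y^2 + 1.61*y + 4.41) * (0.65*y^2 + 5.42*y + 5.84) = -0.8255*y^5 - 8.0079*y^4 - 15.7469*y^3 + 1.4895*y^2 + 33.3046*y + 25.7544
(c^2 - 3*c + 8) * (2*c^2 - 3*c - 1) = 2*c^4 - 9*c^3 + 24*c^2 - 21*c - 8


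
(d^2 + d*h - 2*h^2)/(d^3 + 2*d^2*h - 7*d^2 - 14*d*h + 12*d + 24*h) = (d - h)/(d^2 - 7*d + 12)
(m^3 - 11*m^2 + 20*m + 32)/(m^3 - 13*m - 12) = (m - 8)/(m + 3)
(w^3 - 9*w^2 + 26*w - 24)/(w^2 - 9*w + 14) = (w^2 - 7*w + 12)/(w - 7)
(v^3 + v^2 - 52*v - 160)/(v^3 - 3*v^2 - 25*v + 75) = (v^2 - 4*v - 32)/(v^2 - 8*v + 15)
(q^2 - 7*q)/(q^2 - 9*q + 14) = q/(q - 2)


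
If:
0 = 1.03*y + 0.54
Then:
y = -0.52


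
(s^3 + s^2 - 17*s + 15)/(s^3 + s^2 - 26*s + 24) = (s^2 + 2*s - 15)/(s^2 + 2*s - 24)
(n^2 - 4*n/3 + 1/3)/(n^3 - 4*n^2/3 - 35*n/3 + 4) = (n - 1)/(n^2 - n - 12)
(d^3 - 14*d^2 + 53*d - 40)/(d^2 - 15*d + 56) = (d^2 - 6*d + 5)/(d - 7)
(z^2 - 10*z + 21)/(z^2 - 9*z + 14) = (z - 3)/(z - 2)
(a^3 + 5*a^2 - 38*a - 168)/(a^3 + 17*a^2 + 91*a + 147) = (a^2 - 2*a - 24)/(a^2 + 10*a + 21)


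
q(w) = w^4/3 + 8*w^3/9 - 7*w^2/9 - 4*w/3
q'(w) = 4*w^3/3 + 8*w^2/3 - 14*w/9 - 4/3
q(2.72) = 26.75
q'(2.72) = 41.00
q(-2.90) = -0.78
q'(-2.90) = -6.91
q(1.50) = 0.94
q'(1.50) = 6.83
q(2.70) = 25.94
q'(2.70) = 40.15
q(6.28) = 699.57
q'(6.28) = 424.30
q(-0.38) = 0.35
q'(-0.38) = -0.43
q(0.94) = -0.94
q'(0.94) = 0.67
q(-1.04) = -0.06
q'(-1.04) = 1.67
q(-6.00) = 220.00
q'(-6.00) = -184.00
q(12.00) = 8320.00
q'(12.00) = 2668.00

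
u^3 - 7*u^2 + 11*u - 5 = (u - 5)*(u - 1)^2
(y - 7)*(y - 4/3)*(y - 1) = y^3 - 28*y^2/3 + 53*y/3 - 28/3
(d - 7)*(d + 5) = d^2 - 2*d - 35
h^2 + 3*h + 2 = (h + 1)*(h + 2)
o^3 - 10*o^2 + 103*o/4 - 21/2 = (o - 6)*(o - 7/2)*(o - 1/2)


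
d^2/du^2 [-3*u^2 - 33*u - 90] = -6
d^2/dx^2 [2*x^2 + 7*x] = 4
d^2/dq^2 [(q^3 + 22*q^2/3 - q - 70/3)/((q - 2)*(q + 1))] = 8*(7*q^3 - 15*q^2 + 57*q - 29)/(3*(q^6 - 3*q^5 - 3*q^4 + 11*q^3 + 6*q^2 - 12*q - 8))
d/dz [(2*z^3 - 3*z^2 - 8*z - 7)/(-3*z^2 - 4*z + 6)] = 2*(-3*z^4 - 8*z^3 + 12*z^2 - 39*z - 38)/(9*z^4 + 24*z^3 - 20*z^2 - 48*z + 36)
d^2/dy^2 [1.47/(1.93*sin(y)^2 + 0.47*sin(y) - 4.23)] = (-21.902412*sin(y)^4 - 4.000311*sin(y)^3 - 15.474837*sin(y)^2 + 5.078115*sin(y) + 24.651312)/(1.93*sin(y)^2 + 0.47*sin(y) - 4.23)^3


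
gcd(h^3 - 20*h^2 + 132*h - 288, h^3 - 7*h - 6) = 1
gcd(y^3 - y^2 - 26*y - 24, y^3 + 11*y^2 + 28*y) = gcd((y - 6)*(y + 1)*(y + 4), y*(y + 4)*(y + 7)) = y + 4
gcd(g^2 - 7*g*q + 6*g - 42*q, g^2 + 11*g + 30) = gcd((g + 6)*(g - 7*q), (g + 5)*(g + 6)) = g + 6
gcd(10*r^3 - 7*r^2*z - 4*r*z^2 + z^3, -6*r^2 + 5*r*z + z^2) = -r + z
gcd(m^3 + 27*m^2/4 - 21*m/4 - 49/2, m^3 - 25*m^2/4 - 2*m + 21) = m^2 - m/4 - 7/2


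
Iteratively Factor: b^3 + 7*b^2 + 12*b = (b)*(b^2 + 7*b + 12) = b*(b + 4)*(b + 3)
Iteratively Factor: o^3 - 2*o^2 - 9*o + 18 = (o - 3)*(o^2 + o - 6) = (o - 3)*(o - 2)*(o + 3)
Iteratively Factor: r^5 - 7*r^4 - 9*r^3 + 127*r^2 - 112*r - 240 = (r - 5)*(r^4 - 2*r^3 - 19*r^2 + 32*r + 48) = (r - 5)*(r + 1)*(r^3 - 3*r^2 - 16*r + 48) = (r - 5)*(r + 1)*(r + 4)*(r^2 - 7*r + 12) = (r - 5)*(r - 4)*(r + 1)*(r + 4)*(r - 3)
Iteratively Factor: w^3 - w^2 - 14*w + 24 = (w - 2)*(w^2 + w - 12) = (w - 3)*(w - 2)*(w + 4)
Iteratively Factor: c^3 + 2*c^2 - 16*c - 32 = (c + 2)*(c^2 - 16) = (c - 4)*(c + 2)*(c + 4)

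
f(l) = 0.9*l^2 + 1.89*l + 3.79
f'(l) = 1.8*l + 1.89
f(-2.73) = 5.34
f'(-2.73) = -3.02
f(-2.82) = 5.62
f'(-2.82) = -3.19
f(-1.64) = 3.11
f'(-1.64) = -1.06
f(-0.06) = 3.68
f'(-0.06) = 1.78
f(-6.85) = 33.07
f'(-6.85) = -10.44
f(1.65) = 9.36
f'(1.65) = 4.86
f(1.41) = 8.24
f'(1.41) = 4.43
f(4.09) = 26.58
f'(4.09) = 9.25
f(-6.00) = 24.85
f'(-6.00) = -8.91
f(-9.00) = 59.68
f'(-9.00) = -14.31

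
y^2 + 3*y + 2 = (y + 1)*(y + 2)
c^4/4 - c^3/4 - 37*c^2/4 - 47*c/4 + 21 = (c/4 + 1)*(c - 7)*(c - 1)*(c + 3)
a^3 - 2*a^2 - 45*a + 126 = (a - 6)*(a - 3)*(a + 7)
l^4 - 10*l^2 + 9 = (l - 3)*(l - 1)*(l + 1)*(l + 3)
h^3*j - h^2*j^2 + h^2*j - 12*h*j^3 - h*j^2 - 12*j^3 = (h - 4*j)*(h + 3*j)*(h*j + j)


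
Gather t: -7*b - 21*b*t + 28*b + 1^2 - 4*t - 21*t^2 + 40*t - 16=21*b - 21*t^2 + t*(36 - 21*b) - 15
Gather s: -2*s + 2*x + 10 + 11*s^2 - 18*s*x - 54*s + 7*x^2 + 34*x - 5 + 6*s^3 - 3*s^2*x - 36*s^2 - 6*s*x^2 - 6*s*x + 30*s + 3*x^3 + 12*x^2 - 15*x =6*s^3 + s^2*(-3*x - 25) + s*(-6*x^2 - 24*x - 26) + 3*x^3 + 19*x^2 + 21*x + 5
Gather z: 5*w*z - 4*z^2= 5*w*z - 4*z^2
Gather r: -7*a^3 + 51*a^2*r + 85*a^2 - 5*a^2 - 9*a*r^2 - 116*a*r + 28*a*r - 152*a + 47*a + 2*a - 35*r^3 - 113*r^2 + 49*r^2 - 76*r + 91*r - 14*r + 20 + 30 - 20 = -7*a^3 + 80*a^2 - 103*a - 35*r^3 + r^2*(-9*a - 64) + r*(51*a^2 - 88*a + 1) + 30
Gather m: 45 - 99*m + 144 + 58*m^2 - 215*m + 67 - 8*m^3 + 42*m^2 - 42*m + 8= -8*m^3 + 100*m^2 - 356*m + 264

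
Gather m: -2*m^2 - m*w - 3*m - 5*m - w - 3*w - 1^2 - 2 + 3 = -2*m^2 + m*(-w - 8) - 4*w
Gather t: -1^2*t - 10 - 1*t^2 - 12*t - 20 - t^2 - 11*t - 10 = -2*t^2 - 24*t - 40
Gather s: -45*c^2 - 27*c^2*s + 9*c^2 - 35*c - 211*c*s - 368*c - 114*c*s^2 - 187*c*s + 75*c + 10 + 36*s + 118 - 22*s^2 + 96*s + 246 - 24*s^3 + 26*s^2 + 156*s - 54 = -36*c^2 - 328*c - 24*s^3 + s^2*(4 - 114*c) + s*(-27*c^2 - 398*c + 288) + 320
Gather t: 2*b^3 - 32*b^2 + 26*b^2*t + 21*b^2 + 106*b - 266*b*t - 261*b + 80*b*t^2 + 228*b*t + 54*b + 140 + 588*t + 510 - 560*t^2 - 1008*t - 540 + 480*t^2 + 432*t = 2*b^3 - 11*b^2 - 101*b + t^2*(80*b - 80) + t*(26*b^2 - 38*b + 12) + 110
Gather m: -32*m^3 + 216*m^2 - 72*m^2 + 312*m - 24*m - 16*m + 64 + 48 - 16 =-32*m^3 + 144*m^2 + 272*m + 96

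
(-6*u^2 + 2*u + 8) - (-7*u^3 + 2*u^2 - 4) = 7*u^3 - 8*u^2 + 2*u + 12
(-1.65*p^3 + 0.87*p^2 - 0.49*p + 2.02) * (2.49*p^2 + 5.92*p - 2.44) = -4.1085*p^5 - 7.6017*p^4 + 7.9563*p^3 + 0.00620000000000109*p^2 + 13.154*p - 4.9288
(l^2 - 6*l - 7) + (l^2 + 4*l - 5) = 2*l^2 - 2*l - 12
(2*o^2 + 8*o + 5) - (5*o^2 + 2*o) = -3*o^2 + 6*o + 5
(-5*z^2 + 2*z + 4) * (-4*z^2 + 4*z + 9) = 20*z^4 - 28*z^3 - 53*z^2 + 34*z + 36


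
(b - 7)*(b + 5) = b^2 - 2*b - 35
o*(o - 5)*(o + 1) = o^3 - 4*o^2 - 5*o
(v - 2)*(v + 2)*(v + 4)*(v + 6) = v^4 + 10*v^3 + 20*v^2 - 40*v - 96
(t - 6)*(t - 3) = t^2 - 9*t + 18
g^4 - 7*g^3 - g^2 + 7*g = g*(g - 7)*(g - 1)*(g + 1)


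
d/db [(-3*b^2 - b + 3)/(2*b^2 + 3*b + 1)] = (-7*b^2 - 18*b - 10)/(4*b^4 + 12*b^3 + 13*b^2 + 6*b + 1)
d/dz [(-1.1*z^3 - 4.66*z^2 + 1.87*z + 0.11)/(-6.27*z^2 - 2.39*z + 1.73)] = (6.897*z^4 + 5.25800000000001*z^3 + 17.1533*z^2 - 14.7442*z + 3.498)/(39.3129*z^4 + 29.9706*z^3 - 15.9821*z^2 - 8.2694*z + 2.9929)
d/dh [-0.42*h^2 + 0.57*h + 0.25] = 0.57 - 0.84*h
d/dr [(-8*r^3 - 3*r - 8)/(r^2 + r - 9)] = (-8*r^4 - 16*r^3 + 219*r^2 + 16*r + 35)/(r^4 + 2*r^3 - 17*r^2 - 18*r + 81)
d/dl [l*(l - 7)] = 2*l - 7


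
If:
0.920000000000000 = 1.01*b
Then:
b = 0.91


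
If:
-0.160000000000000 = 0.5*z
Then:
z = -0.32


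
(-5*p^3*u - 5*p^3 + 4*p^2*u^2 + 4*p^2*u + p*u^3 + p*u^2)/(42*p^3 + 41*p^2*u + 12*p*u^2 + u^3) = p*(-5*p^2*u - 5*p^2 + 4*p*u^2 + 4*p*u + u^3 + u^2)/(42*p^3 + 41*p^2*u + 12*p*u^2 + u^3)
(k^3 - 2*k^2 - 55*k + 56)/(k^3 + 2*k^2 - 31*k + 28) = (k - 8)/(k - 4)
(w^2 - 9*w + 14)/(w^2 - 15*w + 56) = (w - 2)/(w - 8)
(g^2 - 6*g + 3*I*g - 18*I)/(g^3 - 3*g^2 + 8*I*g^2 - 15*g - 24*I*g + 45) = (g - 6)/(g^2 + g*(-3 + 5*I) - 15*I)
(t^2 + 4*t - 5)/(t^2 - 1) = (t + 5)/(t + 1)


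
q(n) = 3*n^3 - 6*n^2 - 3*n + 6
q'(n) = 9*n^2 - 12*n - 3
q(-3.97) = -264.37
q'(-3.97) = 186.49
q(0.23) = 5.03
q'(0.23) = -5.28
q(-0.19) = 6.33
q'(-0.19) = -0.40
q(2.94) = 21.55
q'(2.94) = 39.51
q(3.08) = 27.50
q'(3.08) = 45.42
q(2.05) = 0.48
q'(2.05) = 10.22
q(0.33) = 4.46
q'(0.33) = -5.98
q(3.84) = 75.88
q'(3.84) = 83.63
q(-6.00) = -840.00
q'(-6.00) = 393.00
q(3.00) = 24.00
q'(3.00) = 42.00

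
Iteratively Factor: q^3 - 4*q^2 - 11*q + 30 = (q - 5)*(q^2 + q - 6) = (q - 5)*(q + 3)*(q - 2)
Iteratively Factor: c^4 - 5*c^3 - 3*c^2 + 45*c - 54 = (c + 3)*(c^3 - 8*c^2 + 21*c - 18) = (c - 3)*(c + 3)*(c^2 - 5*c + 6) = (c - 3)^2*(c + 3)*(c - 2)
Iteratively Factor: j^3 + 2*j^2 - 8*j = (j + 4)*(j^2 - 2*j) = (j - 2)*(j + 4)*(j)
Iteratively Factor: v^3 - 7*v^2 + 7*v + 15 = (v + 1)*(v^2 - 8*v + 15) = (v - 5)*(v + 1)*(v - 3)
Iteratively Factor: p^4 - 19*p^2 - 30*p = (p + 3)*(p^3 - 3*p^2 - 10*p) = (p + 2)*(p + 3)*(p^2 - 5*p) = p*(p + 2)*(p + 3)*(p - 5)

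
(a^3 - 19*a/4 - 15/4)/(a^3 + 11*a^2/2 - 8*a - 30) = (2*a^2 + 5*a + 3)/(2*(a^2 + 8*a + 12))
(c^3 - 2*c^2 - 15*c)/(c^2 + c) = (c^2 - 2*c - 15)/(c + 1)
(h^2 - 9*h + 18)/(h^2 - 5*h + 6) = (h - 6)/(h - 2)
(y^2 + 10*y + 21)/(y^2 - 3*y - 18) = (y + 7)/(y - 6)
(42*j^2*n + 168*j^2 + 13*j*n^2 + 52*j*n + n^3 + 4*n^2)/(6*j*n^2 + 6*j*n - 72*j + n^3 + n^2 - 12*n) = (7*j + n)/(n - 3)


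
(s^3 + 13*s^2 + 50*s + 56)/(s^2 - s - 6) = (s^2 + 11*s + 28)/(s - 3)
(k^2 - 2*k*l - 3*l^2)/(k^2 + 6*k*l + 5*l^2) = (k - 3*l)/(k + 5*l)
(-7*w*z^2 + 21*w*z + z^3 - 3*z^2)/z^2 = -7*w + 21*w/z + z - 3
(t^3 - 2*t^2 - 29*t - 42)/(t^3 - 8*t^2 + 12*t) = (t^3 - 2*t^2 - 29*t - 42)/(t*(t^2 - 8*t + 12))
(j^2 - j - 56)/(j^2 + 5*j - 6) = (j^2 - j - 56)/(j^2 + 5*j - 6)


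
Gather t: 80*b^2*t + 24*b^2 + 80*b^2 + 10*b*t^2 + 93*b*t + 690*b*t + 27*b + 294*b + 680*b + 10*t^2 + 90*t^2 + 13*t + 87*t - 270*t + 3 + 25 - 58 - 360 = 104*b^2 + 1001*b + t^2*(10*b + 100) + t*(80*b^2 + 783*b - 170) - 390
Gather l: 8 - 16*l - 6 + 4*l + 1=3 - 12*l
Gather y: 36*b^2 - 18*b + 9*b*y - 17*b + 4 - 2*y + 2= 36*b^2 - 35*b + y*(9*b - 2) + 6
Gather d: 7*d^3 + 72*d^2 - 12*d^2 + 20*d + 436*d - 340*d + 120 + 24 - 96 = 7*d^3 + 60*d^2 + 116*d + 48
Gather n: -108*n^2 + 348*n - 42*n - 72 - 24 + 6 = -108*n^2 + 306*n - 90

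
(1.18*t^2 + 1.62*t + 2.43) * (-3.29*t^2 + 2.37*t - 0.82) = -3.8822*t^4 - 2.5332*t^3 - 5.1229*t^2 + 4.4307*t - 1.9926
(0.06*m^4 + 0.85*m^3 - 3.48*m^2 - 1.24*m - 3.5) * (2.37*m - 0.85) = 0.1422*m^5 + 1.9635*m^4 - 8.9701*m^3 + 0.0191999999999997*m^2 - 7.241*m + 2.975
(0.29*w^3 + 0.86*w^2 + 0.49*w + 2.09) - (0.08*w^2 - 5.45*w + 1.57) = 0.29*w^3 + 0.78*w^2 + 5.94*w + 0.52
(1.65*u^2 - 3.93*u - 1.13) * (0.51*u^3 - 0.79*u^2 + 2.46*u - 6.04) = 0.8415*u^5 - 3.3078*u^4 + 6.5874*u^3 - 18.7411*u^2 + 20.9574*u + 6.8252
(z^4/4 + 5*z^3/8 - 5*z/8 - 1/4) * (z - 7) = z^5/4 - 9*z^4/8 - 35*z^3/8 - 5*z^2/8 + 33*z/8 + 7/4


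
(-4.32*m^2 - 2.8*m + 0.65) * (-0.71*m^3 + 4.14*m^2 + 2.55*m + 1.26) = 3.0672*m^5 - 15.8968*m^4 - 23.0695*m^3 - 9.8922*m^2 - 1.8705*m + 0.819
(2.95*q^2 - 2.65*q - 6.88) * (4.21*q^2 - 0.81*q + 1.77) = 12.4195*q^4 - 13.546*q^3 - 21.5968*q^2 + 0.8823*q - 12.1776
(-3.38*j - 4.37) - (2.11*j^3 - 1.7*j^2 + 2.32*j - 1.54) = -2.11*j^3 + 1.7*j^2 - 5.7*j - 2.83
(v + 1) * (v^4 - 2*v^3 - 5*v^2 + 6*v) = v^5 - v^4 - 7*v^3 + v^2 + 6*v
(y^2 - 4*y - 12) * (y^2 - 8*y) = y^4 - 12*y^3 + 20*y^2 + 96*y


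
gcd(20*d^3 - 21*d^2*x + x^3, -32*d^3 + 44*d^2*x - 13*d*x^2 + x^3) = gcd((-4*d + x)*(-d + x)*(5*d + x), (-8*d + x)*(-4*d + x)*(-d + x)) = 4*d^2 - 5*d*x + x^2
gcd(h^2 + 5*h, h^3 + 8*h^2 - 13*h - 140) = h + 5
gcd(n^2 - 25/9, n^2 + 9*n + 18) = 1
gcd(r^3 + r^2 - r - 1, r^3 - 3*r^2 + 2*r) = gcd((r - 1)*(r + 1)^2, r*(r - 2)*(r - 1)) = r - 1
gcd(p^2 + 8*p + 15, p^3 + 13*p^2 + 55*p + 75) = p^2 + 8*p + 15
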